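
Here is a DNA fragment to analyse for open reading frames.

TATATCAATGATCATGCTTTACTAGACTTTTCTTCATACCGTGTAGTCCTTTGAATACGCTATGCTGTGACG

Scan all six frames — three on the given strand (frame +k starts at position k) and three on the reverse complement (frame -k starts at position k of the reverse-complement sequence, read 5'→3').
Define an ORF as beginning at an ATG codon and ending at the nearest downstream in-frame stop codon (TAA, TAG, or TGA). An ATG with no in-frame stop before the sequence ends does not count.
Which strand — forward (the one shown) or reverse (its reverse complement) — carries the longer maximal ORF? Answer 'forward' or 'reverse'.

reverse

Reverse complement (5'→3'): CGTCACAGCATAGCGTATTCAAAGGACTACACGGTATGAAGAAAAGTCTAGTAAAGCATGATCATTGATATA
Frame +1: TAT ATC AAT GAT CAT GCT TTA CTA GAC TTT TCT TCA TAC CGT GTA GTC CTT TGA ATA CGC TAT GCT GTG ACG — no ATG→stop ORF.
Frame +2: ATA TCA ATG ATC ATG CTT TAC TAG ACT TTT CTT CAT ACC GTG TAG TCC TTT GAA TAC GCT ATG CTG TGA — ATG at 8, stop TAG at 23 → 18 nt; ATG at 14, stop TAG at 23 → 12 nt; ATG at 62, stop TGA at 68 → 9 nt.
Frame +3: TAT CAA TGA TCA TGC TTT ACT AGA CTT TTC TTC ATA CCG TGT AGT CCT TTG AAT ACG CTA TGC TGT GAC — no ATG→stop ORF.
Frame -1: CGT CAC AGC ATA GCG TAT TCA AAG GAC TAC ACG GTA TGA AGA AAA GTC TAG TAA AGC ATG ATC ATT GAT ATA — no ATG→stop ORF.
Frame -2: GTC ACA GCA TAG CGT ATT CAA AGG ACT ACA CGG TAT GAA GAA AAG TCT AGT AAA GCA TGA TCA TTG ATA — no ATG→stop ORF.
Frame -3: TCA CAG CAT AGC GTA TTC AAA GGA CTA CAC GGT ATG AAG AAA AGT CTA GTA AAG CAT GAT CAT TGA TAT — ATG at 36, stop TGA at 66 → 33 nt.
Forward-strand max 18 nt; reverse-strand max 33 nt. The reverse strand has the longer ORF.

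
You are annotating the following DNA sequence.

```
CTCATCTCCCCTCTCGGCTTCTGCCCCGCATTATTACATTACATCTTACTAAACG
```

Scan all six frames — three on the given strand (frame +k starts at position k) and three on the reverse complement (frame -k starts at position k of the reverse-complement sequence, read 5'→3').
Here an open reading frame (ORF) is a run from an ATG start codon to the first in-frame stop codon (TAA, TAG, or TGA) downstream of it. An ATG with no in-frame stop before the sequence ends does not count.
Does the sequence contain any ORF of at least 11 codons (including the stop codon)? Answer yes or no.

Reverse complement (5'→3'): CGTTTAGTAAGATGTAATGTAATAATGCGGGGCAGAAGCCGAGAGGGGAGATGAG
Frame +1: CTC ATC TCC CCT CTC GGC TTC TGC CCC GCA TTA TTA CAT TAC ATC TTA CTA AAC — no ATG→stop ORF.
Frame +2: TCA TCT CCC CTC TCG GCT TCT GCC CCG CAT TAT TAC ATT ACA TCT TAC TAA ACG — no ATG→stop ORF.
Frame +3: CAT CTC CCC TCT CGG CTT CTG CCC CGC ATT ATT ACA TTA CAT CTT ACT AAA — no ATG→stop ORF.
Frame -1: CGT TTA GTA AGA TGT AAT GTA ATA ATG CGG GGC AGA AGC CGA GAG GGG AGA TGA — ATG at 25, stop TGA at 52 → 30 nt.
Frame -2: GTT TAG TAA GAT GTA ATG TAA TAA TGC GGG GCA GAA GCC GAG AGG GGA GAT GAG — ATG at 17, stop TAA at 20 → 6 nt.
Frame -3: TTT AGT AAG ATG TAA TGT AAT AAT GCG GGG CAG AAG CCG AGA GGG GAG ATG — ATG at 12, stop TAA at 15 → 6 nt.
Largest ORF found is 10 codons < 11, so no.

no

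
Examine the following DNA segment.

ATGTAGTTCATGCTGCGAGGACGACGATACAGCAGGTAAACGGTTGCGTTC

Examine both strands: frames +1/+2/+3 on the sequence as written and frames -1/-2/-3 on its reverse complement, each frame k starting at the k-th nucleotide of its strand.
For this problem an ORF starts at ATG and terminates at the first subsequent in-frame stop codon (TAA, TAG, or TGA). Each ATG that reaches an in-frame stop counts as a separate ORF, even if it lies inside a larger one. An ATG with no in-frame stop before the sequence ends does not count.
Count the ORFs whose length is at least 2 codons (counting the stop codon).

2

Reverse complement (5'→3'): GAACGCAACCGTTTACCTGCTGTATCGTCGTCCTCGCAGCATGAACTACAT
Frame +1: ATG TAG TTC ATG CTG CGA GGA CGA CGA TAC AGC AGG TAA ACG GTT GCG TTC — ATG at 1, stop TAG at 4 → 6 nt; ATG at 10, stop TAA at 37 → 30 nt.
Frame +2: TGT AGT TCA TGC TGC GAG GAC GAC GAT ACA GCA GGT AAA CGG TTG CGT — no ATG→stop ORF.
Frame +3: GTA GTT CAT GCT GCG AGG ACG ACG ATA CAG CAG GTA AAC GGT TGC GTT — no ATG→stop ORF.
Frame -1: GAA CGC AAC CGT TTA CCT GCT GTA TCG TCG TCC TCG CAG CAT GAA CTA CAT — no ATG→stop ORF.
Frame -2: AAC GCA ACC GTT TAC CTG CTG TAT CGT CGT CCT CGC AGC ATG AAC TAC — no ATG→stop ORF.
Frame -3: ACG CAA CCG TTT ACC TGC TGT ATC GTC GTC CTC GCA GCA TGA ACT ACA — no ATG→stop ORF.
ORFs ≥ 2 codons: frame +1 1–6 (2 codons), frame +1 10–39 (10 codons). Count = 2.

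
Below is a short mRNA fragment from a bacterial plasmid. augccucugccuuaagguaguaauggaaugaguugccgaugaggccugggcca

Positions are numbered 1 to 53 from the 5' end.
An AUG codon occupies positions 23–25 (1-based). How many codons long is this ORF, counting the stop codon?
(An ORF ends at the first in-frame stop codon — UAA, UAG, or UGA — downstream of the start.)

Codons from position 23: AUG (23–25), GAA (26–28), UGA (29–31).
UGA is the first in-frame stop; that's 3 codons including the stop.

3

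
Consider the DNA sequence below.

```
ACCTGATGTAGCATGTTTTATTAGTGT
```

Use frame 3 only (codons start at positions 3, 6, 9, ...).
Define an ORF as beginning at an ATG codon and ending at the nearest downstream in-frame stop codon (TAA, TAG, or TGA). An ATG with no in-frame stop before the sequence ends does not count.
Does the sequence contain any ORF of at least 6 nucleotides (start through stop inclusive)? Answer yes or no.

Frame 3: CTG ATG TAG CAT GTT TTA TTA GTG — ATG at 6, stop TAG at 9 → 6 nt.
Frame 3 has an ORF of 6 nucleotides (positions 6–11) ≥ 6, so yes.

yes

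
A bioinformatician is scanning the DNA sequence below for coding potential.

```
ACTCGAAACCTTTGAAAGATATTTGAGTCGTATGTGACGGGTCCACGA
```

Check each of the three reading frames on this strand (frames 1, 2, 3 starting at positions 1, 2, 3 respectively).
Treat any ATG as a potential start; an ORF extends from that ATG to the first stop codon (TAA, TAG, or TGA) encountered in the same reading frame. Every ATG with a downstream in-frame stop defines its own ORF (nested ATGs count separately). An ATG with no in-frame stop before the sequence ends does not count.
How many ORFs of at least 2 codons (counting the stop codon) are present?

Frame 1: ACT CGA AAC CTT TGA AAG ATA TTT GAG TCG TAT GTG ACG GGT CCA CGA — no ATG→stop ORF.
Frame 2: CTC GAA ACC TTT GAA AGA TAT TTG AGT CGT ATG TGA CGG GTC CAC — ATG at 32, stop TGA at 35 → 6 nt.
Frame 3: TCG AAA CCT TTG AAA GAT ATT TGA GTC GTA TGT GAC GGG TCC ACG — no ATG→stop ORF.
ORFs ≥ 2 codons: frame 2 32–37 (2 codons). Count = 1.

1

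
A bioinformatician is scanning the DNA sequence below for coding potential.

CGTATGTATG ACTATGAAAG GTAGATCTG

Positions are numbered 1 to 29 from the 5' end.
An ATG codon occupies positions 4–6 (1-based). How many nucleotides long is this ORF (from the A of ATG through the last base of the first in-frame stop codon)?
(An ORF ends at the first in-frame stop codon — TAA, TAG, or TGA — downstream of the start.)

Codons from position 4: ATG (4–6), TAT (7–9), GAC (10–12), TAT (13–15), GAA (16–18), AGG (19–21), TAG (22–24).
TAG is the first in-frame stop; ORF spans 4–24, 21 nucleotides.

21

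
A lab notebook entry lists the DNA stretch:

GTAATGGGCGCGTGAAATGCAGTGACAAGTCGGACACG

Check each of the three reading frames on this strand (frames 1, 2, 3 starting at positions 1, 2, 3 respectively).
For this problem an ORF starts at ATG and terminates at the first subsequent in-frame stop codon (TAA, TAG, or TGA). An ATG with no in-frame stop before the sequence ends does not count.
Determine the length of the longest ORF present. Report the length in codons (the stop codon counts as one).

4

Frame 1: GTA ATG GGC GCG TGA AAT GCA GTG ACA AGT CGG ACA — ATG at 4, stop TGA at 13 → 12 nt.
Frame 2: TAA TGG GCG CGT GAA ATG CAG TGA CAA GTC GGA CAC — ATG at 17, stop TGA at 23 → 9 nt.
Frame 3: AAT GGG CGC GTG AAA TGC AGT GAC AAG TCG GAC ACG — no ATG→stop ORF.
Longest: frame 1, positions 4–15, 12 nt = 4 codons = 3 aa. → 4 codons.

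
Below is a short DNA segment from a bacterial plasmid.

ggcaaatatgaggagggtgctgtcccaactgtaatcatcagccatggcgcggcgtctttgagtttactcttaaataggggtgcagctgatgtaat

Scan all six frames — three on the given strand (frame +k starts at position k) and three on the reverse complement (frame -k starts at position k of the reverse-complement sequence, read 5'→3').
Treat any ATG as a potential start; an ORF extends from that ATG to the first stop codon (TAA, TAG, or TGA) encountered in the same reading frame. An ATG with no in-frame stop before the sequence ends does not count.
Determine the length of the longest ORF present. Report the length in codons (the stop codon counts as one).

Reverse complement (5'→3'): ATTACATCAGCTGCACCCCTATTTAAGAGTAAACTCAAAGACGCCGCGCCATGGCTGATGATTACAGTTGGGACAGCACCCTCCTCATATTTGCC
Frame +1: GGC AAA TAT GAG GAG GGT GCT GTC CCA ACT GTA ATC ATC AGC CAT GGC GCG GCG TCT TTG AGT TTA CTC TTA AAT AGG GGT GCA GCT GAT GTA — no ATG→stop ORF.
Frame +2: GCA AAT ATG AGG AGG GTG CTG TCC CAA CTG TAA TCA TCA GCC ATG GCG CGG CGT CTT TGA GTT TAC TCT TAA ATA GGG GTG CAG CTG ATG TAA — ATG at 8, stop TAA at 32 → 27 nt; ATG at 44, stop TGA at 59 → 18 nt; ATG at 89, stop TAA at 92 → 6 nt.
Frame +3: CAA ATA TGA GGA GGG TGC TGT CCC AAC TGT AAT CAT CAG CCA TGG CGC GGC GTC TTT GAG TTT ACT CTT AAA TAG GGG TGC AGC TGA TGT AAT — no ATG→stop ORF.
Frame -1: ATT ACA TCA GCT GCA CCC CTA TTT AAG AGT AAA CTC AAA GAC GCC GCG CCA TGG CTG ATG ATT ACA GTT GGG ACA GCA CCC TCC TCA TAT TTG — no ATG→stop ORF.
Frame -2: TTA CAT CAG CTG CAC CCC TAT TTA AGA GTA AAC TCA AAG ACG CCG CGC CAT GGC TGA TGA TTA CAG TTG GGA CAG CAC CCT CCT CAT ATT TGC — no ATG→stop ORF.
Frame -3: TAC ATC AGC TGC ACC CCT ATT TAA GAG TAA ACT CAA AGA CGC CGC GCC ATG GCT GAT GAT TAC AGT TGG GAC AGC ACC CTC CTC ATA TTT GCC — no ATG→stop ORF.
Longest: frame +2, positions 8–34, 27 nt = 9 codons = 8 aa. → 9 codons.

9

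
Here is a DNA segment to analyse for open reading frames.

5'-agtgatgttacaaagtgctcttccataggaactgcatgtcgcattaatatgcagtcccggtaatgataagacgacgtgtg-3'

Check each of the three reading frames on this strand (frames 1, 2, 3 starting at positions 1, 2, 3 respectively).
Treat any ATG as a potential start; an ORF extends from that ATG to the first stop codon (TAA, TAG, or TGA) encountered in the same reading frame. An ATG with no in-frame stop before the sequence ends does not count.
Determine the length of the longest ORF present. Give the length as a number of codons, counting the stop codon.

8

Frame 1: AGT GAT GTT ACA AAG TGC TCT TCC ATA GGA ACT GCA TGT CGC ATT AAT ATG CAG TCC CGG TAA TGA TAA GAC GAC GTG — ATG at 49, stop TAA at 61 → 15 nt.
Frame 2: GTG ATG TTA CAA AGT GCT CTT CCA TAG GAA CTG CAT GTC GCA TTA ATA TGC AGT CCC GGT AAT GAT AAG ACG ACG TGT — ATG at 5, stop TAG at 26 → 24 nt.
Frame 3: TGA TGT TAC AAA GTG CTC TTC CAT AGG AAC TGC ATG TCG CAT TAA TAT GCA GTC CCG GTA ATG ATA AGA CGA CGT GTG — ATG at 36, stop TAA at 45 → 12 nt.
Longest: frame 2, positions 5–28, 24 nt = 8 codons = 7 aa. → 8 codons.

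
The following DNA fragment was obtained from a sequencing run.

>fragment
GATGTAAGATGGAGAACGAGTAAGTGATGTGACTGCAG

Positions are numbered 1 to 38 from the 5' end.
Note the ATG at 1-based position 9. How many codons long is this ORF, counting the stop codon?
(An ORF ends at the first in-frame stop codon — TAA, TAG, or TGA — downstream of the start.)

Codons from position 9: ATG (9–11), GAG (12–14), AAC (15–17), GAG (18–20), TAA (21–23).
TAA is the first in-frame stop; that's 5 codons including the stop.

5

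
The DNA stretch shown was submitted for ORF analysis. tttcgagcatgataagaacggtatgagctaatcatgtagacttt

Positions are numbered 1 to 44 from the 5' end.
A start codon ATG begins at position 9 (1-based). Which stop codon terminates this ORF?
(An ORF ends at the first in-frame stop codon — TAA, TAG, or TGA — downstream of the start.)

Codons from position 9: ATG (9–11), ATA (12–14), AGA (15–17), ACG (18–20), GTA (21–23), TGA (24–26).
The first in-frame stop codon is TGA.

TGA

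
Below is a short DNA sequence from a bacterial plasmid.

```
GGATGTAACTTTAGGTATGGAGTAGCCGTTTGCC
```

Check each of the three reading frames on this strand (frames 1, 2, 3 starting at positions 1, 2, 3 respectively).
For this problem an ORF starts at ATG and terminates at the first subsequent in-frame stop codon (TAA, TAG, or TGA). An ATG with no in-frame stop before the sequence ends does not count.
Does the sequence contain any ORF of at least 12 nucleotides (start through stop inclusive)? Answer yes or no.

Frame 1: GGA TGT AAC TTT AGG TAT GGA GTA GCC GTT TGC — no ATG→stop ORF.
Frame 2: GAT GTA ACT TTA GGT ATG GAG TAG CCG TTT GCC — ATG at 17, stop TAG at 23 → 9 nt.
Frame 3: ATG TAA CTT TAG GTA TGG AGT AGC CGT TTG — ATG at 3, stop TAA at 6 → 6 nt.
Largest ORF found is 9 nucleotides < 12, so no.

no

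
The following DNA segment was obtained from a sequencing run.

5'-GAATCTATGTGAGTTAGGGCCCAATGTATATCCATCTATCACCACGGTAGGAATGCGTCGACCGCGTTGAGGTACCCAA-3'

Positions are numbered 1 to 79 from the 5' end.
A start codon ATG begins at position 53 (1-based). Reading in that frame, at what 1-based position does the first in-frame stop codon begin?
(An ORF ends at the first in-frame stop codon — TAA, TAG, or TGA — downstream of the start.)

68

Codons from position 53: ATG (53–55), CGT (56–58), CGA (59–61), CCG (62–64), CGT (65–67), TGA (68–70).
TGA is a stop codon; it begins at position 68.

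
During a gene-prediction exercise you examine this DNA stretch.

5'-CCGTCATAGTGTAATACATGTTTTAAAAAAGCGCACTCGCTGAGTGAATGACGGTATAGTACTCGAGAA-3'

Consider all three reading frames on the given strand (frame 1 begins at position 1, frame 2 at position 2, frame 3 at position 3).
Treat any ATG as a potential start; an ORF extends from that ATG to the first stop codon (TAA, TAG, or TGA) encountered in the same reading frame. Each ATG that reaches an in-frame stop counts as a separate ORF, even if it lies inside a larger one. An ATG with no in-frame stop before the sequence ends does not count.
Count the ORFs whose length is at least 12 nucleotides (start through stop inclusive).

1

Frame 1: CCG TCA TAG TGT AAT ACA TGT TTT AAA AAA GCG CAC TCG CTG AGT GAA TGA CGG TAT AGT ACT CGA GAA — no ATG→stop ORF.
Frame 2: CGT CAT AGT GTA ATA CAT GTT TTA AAA AAG CGC ACT CGC TGA GTG AAT GAC GGT ATA GTA CTC GAG — no ATG→stop ORF.
Frame 3: GTC ATA GTG TAA TAC ATG TTT TAA AAA AGC GCA CTC GCT GAG TGA ATG ACG GTA TAG TAC TCG AGA — ATG at 18, stop TAA at 24 → 9 nt; ATG at 48, stop TAG at 57 → 12 nt.
ORFs ≥ 12 nucleotides: frame 3 48–59 (12 nucleotides). Count = 1.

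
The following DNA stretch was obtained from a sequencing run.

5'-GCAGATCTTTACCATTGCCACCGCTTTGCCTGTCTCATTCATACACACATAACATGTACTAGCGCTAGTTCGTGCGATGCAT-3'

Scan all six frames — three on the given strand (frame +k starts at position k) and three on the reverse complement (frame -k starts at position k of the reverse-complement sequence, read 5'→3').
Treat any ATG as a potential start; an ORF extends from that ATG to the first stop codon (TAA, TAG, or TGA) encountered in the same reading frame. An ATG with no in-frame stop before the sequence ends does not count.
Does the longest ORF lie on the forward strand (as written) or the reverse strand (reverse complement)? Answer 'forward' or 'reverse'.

Reverse complement (5'→3'): ATGCATCGCACGAACTAGCGCTAGTACATGTTATGTGTGTATGAATGAGACAGGCAAAGCGGTGGCAATGGTAAAGATCTGC
Frame +1: GCA GAT CTT TAC CAT TGC CAC CGC TTT GCC TGT CTC ATT CAT ACA CAC ATA ACA TGT ACT AGC GCT AGT TCG TGC GAT GCA — no ATG→stop ORF.
Frame +2: CAG ATC TTT ACC ATT GCC ACC GCT TTG CCT GTC TCA TTC ATA CAC ACA TAA CAT GTA CTA GCG CTA GTT CGT GCG ATG CAT — no ATG→stop ORF.
Frame +3: AGA TCT TTA CCA TTG CCA CCG CTT TGC CTG TCT CAT TCA TAC ACA CAT AAC ATG TAC TAG CGC TAG TTC GTG CGA TGC — ATG at 54, stop TAG at 60 → 9 nt.
Frame -1: ATG CAT CGC ACG AAC TAG CGC TAG TAC ATG TTA TGT GTG TAT GAA TGA GAC AGG CAA AGC GGT GGC AAT GGT AAA GAT CTG — ATG at 1, stop TAG at 16 → 18 nt; ATG at 28, stop TGA at 46 → 21 nt.
Frame -2: TGC ATC GCA CGA ACT AGC GCT AGT ACA TGT TAT GTG TGT ATG AAT GAG ACA GGC AAA GCG GTG GCA ATG GTA AAG ATC TGC — no ATG→stop ORF.
Frame -3: GCA TCG CAC GAA CTA GCG CTA GTA CAT GTT ATG TGT GTA TGA ATG AGA CAG GCA AAG CGG TGG CAA TGG TAA AGA TCT — ATG at 33, stop TGA at 42 → 12 nt; ATG at 45, stop TAA at 72 → 30 nt.
Forward-strand max 9 nt; reverse-strand max 30 nt. The reverse strand has the longer ORF.

reverse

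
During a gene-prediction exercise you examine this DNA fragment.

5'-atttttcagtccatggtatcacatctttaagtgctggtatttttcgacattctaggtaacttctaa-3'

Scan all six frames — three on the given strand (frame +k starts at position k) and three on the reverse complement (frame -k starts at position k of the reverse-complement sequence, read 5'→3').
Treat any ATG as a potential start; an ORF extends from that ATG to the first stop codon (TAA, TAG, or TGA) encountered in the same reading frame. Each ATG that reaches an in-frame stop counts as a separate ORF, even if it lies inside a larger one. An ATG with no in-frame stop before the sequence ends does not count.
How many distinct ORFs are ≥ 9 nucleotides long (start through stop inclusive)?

Reverse complement (5'→3'): TTAGAAGTTACCTAGAATGTCGAAAAATACCAGCACTTAAAGATGTGATACCATGGACTGAAAAAT
Frame +1: ATT TTT CAG TCC ATG GTA TCA CAT CTT TAA GTG CTG GTA TTT TTC GAC ATT CTA GGT AAC TTC TAA — ATG at 13, stop TAA at 28 → 18 nt.
Frame +2: TTT TTC AGT CCA TGG TAT CAC ATC TTT AAG TGC TGG TAT TTT TCG ACA TTC TAG GTA ACT TCT — no ATG→stop ORF.
Frame +3: TTT TCA GTC CAT GGT ATC ACA TCT TTA AGT GCT GGT ATT TTT CGA CAT TCT AGG TAA CTT CTA — no ATG→stop ORF.
Frame -1: TTA GAA GTT ACC TAG AAT GTC GAA AAA TAC CAG CAC TTA AAG ATG TGA TAC CAT GGA CTG AAA AAT — ATG at 43, stop TGA at 46 → 6 nt.
Frame -2: TAG AAG TTA CCT AGA ATG TCG AAA AAT ACC AGC ACT TAA AGA TGT GAT ACC ATG GAC TGA AAA — ATG at 17, stop TAA at 38 → 24 nt; ATG at 53, stop TGA at 59 → 9 nt.
Frame -3: AGA AGT TAC CTA GAA TGT CGA AAA ATA CCA GCA CTT AAA GAT GTG ATA CCA TGG ACT GAA AAA — no ATG→stop ORF.
ORFs ≥ 9 nucleotides: frame +1 13–30 (18 nucleotides), frame -2 17–40 (24 nucleotides), frame -2 53–61 (9 nucleotides). Count = 3.

3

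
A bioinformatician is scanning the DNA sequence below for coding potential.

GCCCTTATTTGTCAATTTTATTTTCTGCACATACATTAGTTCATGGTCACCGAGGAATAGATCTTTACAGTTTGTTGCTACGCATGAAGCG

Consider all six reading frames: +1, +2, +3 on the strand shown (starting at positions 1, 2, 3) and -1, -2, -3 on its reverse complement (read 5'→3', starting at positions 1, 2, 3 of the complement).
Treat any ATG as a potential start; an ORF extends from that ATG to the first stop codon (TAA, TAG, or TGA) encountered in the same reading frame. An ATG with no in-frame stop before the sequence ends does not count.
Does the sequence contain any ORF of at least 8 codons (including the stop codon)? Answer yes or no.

Reverse complement (5'→3'): CGCTTCATGCGTAGCAACAAACTGTAAAGATCTATTCCTCGGTGACCATGAACTAATGTATGTGCAGAAAATAAAATTGACAAATAAGGGC
Frame +1: GCC CTT ATT TGT CAA TTT TAT TTT CTG CAC ATA CAT TAG TTC ATG GTC ACC GAG GAA TAG ATC TTT ACA GTT TGT TGC TAC GCA TGA AGC — ATG at 43, stop TAG at 58 → 18 nt.
Frame +2: CCC TTA TTT GTC AAT TTT ATT TTC TGC ACA TAC ATT AGT TCA TGG TCA CCG AGG AAT AGA TCT TTA CAG TTT GTT GCT ACG CAT GAA GCG — no ATG→stop ORF.
Frame +3: CCT TAT TTG TCA ATT TTA TTT TCT GCA CAT ACA TTA GTT CAT GGT CAC CGA GGA ATA GAT CTT TAC AGT TTG TTG CTA CGC ATG AAG — no ATG→stop ORF.
Frame -1: CGC TTC ATG CGT AGC AAC AAA CTG TAA AGA TCT ATT CCT CGG TGA CCA TGA ACT AAT GTA TGT GCA GAA AAT AAA ATT GAC AAA TAA GGG — ATG at 7, stop TAA at 25 → 21 nt.
Frame -2: GCT TCA TGC GTA GCA ACA AAC TGT AAA GAT CTA TTC CTC GGT GAC CAT GAA CTA ATG TAT GTG CAG AAA ATA AAA TTG ACA AAT AAG GGC — no ATG→stop ORF.
Frame -3: CTT CAT GCG TAG CAA CAA ACT GTA AAG ATC TAT TCC TCG GTG ACC ATG AAC TAA TGT ATG TGC AGA AAA TAA AAT TGA CAA ATA AGG — ATG at 48, stop TAA at 54 → 9 nt; ATG at 60, stop TAA at 72 → 15 nt.
Largest ORF found is 7 codons < 8, so no.

no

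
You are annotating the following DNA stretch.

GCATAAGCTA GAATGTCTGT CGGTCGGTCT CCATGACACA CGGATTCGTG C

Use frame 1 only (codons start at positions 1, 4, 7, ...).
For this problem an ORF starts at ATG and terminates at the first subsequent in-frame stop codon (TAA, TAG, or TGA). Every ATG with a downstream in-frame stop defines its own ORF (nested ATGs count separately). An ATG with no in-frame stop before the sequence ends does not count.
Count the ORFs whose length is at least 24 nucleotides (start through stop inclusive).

Frame 1: GCA TAA GCT AGA ATG TCT GTC GGT CGG TCT CCA TGA CAC ACG GAT TCG TGC — ATG at 13, stop TGA at 34 → 24 nt.
ORFs ≥ 24 nucleotides: frame 1 13–36 (24 nucleotides). Count = 1.

1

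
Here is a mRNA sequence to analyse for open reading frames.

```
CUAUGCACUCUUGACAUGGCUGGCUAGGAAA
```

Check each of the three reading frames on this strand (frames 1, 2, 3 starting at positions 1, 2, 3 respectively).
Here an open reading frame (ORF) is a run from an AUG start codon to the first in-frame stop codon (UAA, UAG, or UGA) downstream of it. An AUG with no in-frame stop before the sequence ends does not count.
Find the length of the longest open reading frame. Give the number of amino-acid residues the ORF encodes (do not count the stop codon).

Frame 1: CUA UGC ACU CUU GAC AUG GCU GGC UAG GAA — AUG at 16, stop UAG at 25 → 12 nt.
Frame 2: UAU GCA CUC UUG ACA UGG CUG GCU AGG AAA — no AUG→stop ORF.
Frame 3: AUG CAC UCU UGA CAU GGC UGG CUA GGA — AUG at 3, stop UGA at 12 → 12 nt.
Longest: frame 1, positions 16–27, 12 nt = 4 codons = 3 aa. → 3 amino acids.

3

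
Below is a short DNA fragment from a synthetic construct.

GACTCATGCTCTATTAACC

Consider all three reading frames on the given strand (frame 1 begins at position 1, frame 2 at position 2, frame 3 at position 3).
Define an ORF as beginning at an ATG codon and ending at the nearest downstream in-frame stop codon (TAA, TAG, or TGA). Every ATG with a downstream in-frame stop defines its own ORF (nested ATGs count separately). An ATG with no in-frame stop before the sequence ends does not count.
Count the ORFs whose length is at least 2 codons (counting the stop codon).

1

Frame 1: GAC TCA TGC TCT ATT AAC — no ATG→stop ORF.
Frame 2: ACT CAT GCT CTA TTA ACC — no ATG→stop ORF.
Frame 3: CTC ATG CTC TAT TAA — ATG at 6, stop TAA at 15 → 12 nt.
ORFs ≥ 2 codons: frame 3 6–17 (4 codons). Count = 1.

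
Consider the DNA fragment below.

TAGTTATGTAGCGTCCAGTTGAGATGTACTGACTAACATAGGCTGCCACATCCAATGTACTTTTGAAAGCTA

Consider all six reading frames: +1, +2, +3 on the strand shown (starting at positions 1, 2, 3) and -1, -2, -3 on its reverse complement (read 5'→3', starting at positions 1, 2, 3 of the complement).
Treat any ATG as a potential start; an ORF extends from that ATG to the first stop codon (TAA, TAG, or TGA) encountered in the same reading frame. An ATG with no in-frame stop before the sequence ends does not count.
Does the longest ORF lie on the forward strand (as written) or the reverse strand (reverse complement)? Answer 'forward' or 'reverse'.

reverse

Reverse complement (5'→3'): TAGCTTTCAAAAGTACATTGGATGTGGCAGCCTATGTTAGTCAGTACATCTCAACTGGACGCTACATAACTA
Frame +1: TAG TTA TGT AGC GTC CAG TTG AGA TGT ACT GAC TAA CAT AGG CTG CCA CAT CCA ATG TAC TTT TGA AAG CTA — ATG at 55, stop TGA at 64 → 12 nt.
Frame +2: AGT TAT GTA GCG TCC AGT TGA GAT GTA CTG ACT AAC ATA GGC TGC CAC ATC CAA TGT ACT TTT GAA AGC — no ATG→stop ORF.
Frame +3: GTT ATG TAG CGT CCA GTT GAG ATG TAC TGA CTA ACA TAG GCT GCC ACA TCC AAT GTA CTT TTG AAA GCT — ATG at 6, stop TAG at 9 → 6 nt; ATG at 24, stop TGA at 30 → 9 nt.
Frame -1: TAG CTT TCA AAA GTA CAT TGG ATG TGG CAG CCT ATG TTA GTC AGT ACA TCT CAA CTG GAC GCT ACA TAA CTA — ATG at 22, stop TAA at 67 → 48 nt; ATG at 34, stop TAA at 67 → 36 nt.
Frame -2: AGC TTT CAA AAG TAC ATT GGA TGT GGC AGC CTA TGT TAG TCA GTA CAT CTC AAC TGG ACG CTA CAT AAC — no ATG→stop ORF.
Frame -3: GCT TTC AAA AGT ACA TTG GAT GTG GCA GCC TAT GTT AGT CAG TAC ATC TCA ACT GGA CGC TAC ATA ACT — no ATG→stop ORF.
Forward-strand max 12 nt; reverse-strand max 48 nt. The reverse strand has the longer ORF.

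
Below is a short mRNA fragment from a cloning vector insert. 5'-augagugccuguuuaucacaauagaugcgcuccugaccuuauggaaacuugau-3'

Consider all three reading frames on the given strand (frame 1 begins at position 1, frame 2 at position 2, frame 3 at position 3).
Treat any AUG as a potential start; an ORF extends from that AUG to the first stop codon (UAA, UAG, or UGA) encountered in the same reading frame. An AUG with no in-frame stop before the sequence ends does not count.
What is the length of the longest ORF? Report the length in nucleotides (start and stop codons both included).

Frame 1: AUG AGU GCC UGU UUA UCA CAA UAG AUG CGC UCC UGA CCU UAU GGA AAC UUG — AUG at 1, stop UAG at 22 → 24 nt; AUG at 25, stop UGA at 34 → 12 nt.
Frame 2: UGA GUG CCU GUU UAU CAC AAU AGA UGC GCU CCU GAC CUU AUG GAA ACU UGA — AUG at 41, stop UGA at 50 → 12 nt.
Frame 3: GAG UGC CUG UUU AUC ACA AUA GAU GCG CUC CUG ACC UUA UGG AAA CUU GAU — no AUG→stop ORF.
Longest: frame 1, positions 1–24, 24 nt = 8 codons = 7 aa. → 24 nucleotides.

24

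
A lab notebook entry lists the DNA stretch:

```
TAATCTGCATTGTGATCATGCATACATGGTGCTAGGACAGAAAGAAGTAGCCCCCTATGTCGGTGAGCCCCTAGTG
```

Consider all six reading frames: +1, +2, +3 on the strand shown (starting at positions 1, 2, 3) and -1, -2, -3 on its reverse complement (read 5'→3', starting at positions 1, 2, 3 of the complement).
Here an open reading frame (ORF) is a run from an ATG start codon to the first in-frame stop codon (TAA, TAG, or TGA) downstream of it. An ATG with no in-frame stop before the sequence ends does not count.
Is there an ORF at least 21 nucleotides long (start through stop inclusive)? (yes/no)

Reverse complement (5'→3'): CACTAGGGGCTCACCGACATAGGGGGCTACTTCTTTCTGTCCTAGCACCATGTATGCATGATCACAATGCAGATTA
Frame +1: TAA TCT GCA TTG TGA TCA TGC ATA CAT GGT GCT AGG ACA GAA AGA AGT AGC CCC CTA TGT CGG TGA GCC CCT AGT — no ATG→stop ORF.
Frame +2: AAT CTG CAT TGT GAT CAT GCA TAC ATG GTG CTA GGA CAG AAA GAA GTA GCC CCC TAT GTC GGT GAG CCC CTA GTG — no ATG→stop ORF.
Frame +3: ATC TGC ATT GTG ATC ATG CAT ACA TGG TGC TAG GAC AGA AAG AAG TAG CCC CCT ATG TCG GTG AGC CCC TAG — ATG at 18, stop TAG at 33 → 18 nt; ATG at 57, stop TAG at 72 → 18 nt.
Frame -1: CAC TAG GGG CTC ACC GAC ATA GGG GGC TAC TTC TTT CTG TCC TAG CAC CAT GTA TGC ATG ATC ACA ATG CAG ATT — no ATG→stop ORF.
Frame -2: ACT AGG GGC TCA CCG ACA TAG GGG GCT ACT TCT TTC TGT CCT AGC ACC ATG TAT GCA TGA TCA CAA TGC AGA TTA — ATG at 50, stop TGA at 59 → 12 nt.
Frame -3: CTA GGG GCT CAC CGA CAT AGG GGG CTA CTT CTT TCT GTC CTA GCA CCA TGT ATG CAT GAT CAC AAT GCA GAT — no ATG→stop ORF.
Largest ORF found is 18 nucleotides < 21, so no.

no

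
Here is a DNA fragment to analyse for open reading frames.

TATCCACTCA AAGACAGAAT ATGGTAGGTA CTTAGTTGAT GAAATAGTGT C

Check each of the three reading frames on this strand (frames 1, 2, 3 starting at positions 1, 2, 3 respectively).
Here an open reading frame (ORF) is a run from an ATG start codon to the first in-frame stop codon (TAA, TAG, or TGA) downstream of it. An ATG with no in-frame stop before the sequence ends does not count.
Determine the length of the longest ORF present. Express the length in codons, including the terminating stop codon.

5

Frame 1: TAT CCA CTC AAA GAC AGA ATA TGG TAG GTA CTT AGT TGA TGA AAT AGT GTC — no ATG→stop ORF.
Frame 2: ATC CAC TCA AAG ACA GAA TAT GGT AGG TAC TTA GTT GAT GAA ATA GTG — no ATG→stop ORF.
Frame 3: TCC ACT CAA AGA CAG AAT ATG GTA GGT ACT TAG TTG ATG AAA TAG TGT — ATG at 21, stop TAG at 33 → 15 nt; ATG at 39, stop TAG at 45 → 9 nt.
Longest: frame 3, positions 21–35, 15 nt = 5 codons = 4 aa. → 5 codons.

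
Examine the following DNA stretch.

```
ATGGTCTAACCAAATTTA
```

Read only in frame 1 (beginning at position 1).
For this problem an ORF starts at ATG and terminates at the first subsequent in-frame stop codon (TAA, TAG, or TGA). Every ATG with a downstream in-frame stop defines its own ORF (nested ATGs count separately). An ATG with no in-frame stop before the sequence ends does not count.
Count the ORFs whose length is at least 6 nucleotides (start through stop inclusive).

Frame 1: ATG GTC TAA CCA AAT TTA — ATG at 1, stop TAA at 7 → 9 nt.
ORFs ≥ 6 nucleotides: frame 1 1–9 (9 nucleotides). Count = 1.

1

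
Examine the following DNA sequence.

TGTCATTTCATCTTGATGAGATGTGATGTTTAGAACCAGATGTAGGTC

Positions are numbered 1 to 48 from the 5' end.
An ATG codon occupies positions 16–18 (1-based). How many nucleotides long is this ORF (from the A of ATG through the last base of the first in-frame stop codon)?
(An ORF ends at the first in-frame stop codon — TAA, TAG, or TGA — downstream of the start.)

18

Codons from position 16: ATG (16–18), AGA (19–21), TGT (22–24), GAT (25–27), GTT (28–30), TAG (31–33).
TAG is the first in-frame stop; ORF spans 16–33, 18 nucleotides.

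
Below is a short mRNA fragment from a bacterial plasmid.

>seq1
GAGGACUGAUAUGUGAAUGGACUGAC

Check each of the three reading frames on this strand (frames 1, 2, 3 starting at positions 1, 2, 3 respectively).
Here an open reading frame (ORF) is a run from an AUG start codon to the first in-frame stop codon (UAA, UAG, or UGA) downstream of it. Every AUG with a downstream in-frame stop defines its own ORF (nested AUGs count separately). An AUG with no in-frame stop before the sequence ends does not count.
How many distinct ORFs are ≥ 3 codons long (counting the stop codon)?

Frame 1: GAG GAC UGA UAU GUG AAU GGA CUG — no AUG→stop ORF.
Frame 2: AGG ACU GAU AUG UGA AUG GAC UGA — AUG at 11, stop UGA at 14 → 6 nt; AUG at 17, stop UGA at 23 → 9 nt.
Frame 3: GGA CUG AUA UGU GAA UGG ACU GAC — no AUG→stop ORF.
ORFs ≥ 3 codons: frame 2 17–25 (3 codons). Count = 1.

1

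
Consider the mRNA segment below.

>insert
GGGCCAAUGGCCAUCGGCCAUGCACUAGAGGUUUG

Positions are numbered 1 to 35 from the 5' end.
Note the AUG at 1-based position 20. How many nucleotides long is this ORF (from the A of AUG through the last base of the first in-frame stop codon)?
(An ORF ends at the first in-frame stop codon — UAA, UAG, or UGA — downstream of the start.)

9

Codons from position 20: AUG (20–22), CAC (23–25), UAG (26–28).
UAG is the first in-frame stop; ORF spans 20–28, 9 nucleotides.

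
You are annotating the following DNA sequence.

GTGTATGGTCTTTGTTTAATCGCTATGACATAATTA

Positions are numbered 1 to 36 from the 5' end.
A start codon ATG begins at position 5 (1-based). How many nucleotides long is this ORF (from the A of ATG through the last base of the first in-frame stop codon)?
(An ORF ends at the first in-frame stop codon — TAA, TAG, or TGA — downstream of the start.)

Codons from position 5: ATG (5–7), GTC (8–10), TTT (11–13), GTT (14–16), TAA (17–19).
TAA is the first in-frame stop; ORF spans 5–19, 15 nucleotides.

15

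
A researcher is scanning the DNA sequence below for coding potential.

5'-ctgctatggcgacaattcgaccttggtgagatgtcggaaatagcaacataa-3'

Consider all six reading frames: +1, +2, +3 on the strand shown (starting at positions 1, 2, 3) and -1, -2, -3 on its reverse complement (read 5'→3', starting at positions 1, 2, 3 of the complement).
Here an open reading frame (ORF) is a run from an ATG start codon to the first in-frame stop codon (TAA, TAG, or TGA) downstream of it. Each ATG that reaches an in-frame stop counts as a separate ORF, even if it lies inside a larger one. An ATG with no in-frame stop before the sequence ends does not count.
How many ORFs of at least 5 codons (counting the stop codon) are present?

Reverse complement (5'→3'): TTATGTTGCTATTTCCGACATCTCACCAAGGTCGAATTGTCGCCATAGCAG
Frame +1: CTG CTA TGG CGA CAA TTC GAC CTT GGT GAG ATG TCG GAA ATA GCA ACA TAA — ATG at 31, stop TAA at 49 → 21 nt.
Frame +2: TGC TAT GGC GAC AAT TCG ACC TTG GTG AGA TGT CGG AAA TAG CAA CAT — no ATG→stop ORF.
Frame +3: GCT ATG GCG ACA ATT CGA CCT TGG TGA GAT GTC GGA AAT AGC AAC ATA — ATG at 6, stop TGA at 27 → 24 nt.
Frame -1: TTA TGT TGC TAT TTC CGA CAT CTC ACC AAG GTC GAA TTG TCG CCA TAG CAG — no ATG→stop ORF.
Frame -2: TAT GTT GCT ATT TCC GAC ATC TCA CCA AGG TCG AAT TGT CGC CAT AGC — no ATG→stop ORF.
Frame -3: ATG TTG CTA TTT CCG ACA TCT CAC CAA GGT CGA ATT GTC GCC ATA GCA — no ATG→stop ORF.
ORFs ≥ 5 codons: frame +1 31–51 (7 codons), frame +3 6–29 (8 codons). Count = 2.

2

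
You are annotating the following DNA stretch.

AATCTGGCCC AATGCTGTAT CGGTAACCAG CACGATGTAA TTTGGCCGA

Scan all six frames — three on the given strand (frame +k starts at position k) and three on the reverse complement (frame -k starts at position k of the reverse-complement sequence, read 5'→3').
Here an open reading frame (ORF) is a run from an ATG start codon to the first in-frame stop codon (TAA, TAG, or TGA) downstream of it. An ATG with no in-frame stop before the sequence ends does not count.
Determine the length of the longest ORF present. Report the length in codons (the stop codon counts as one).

5

Reverse complement (5'→3'): TCGGCCAAATTACATCGTGCTGGTTACCGATACAGCATTGGGCCAGATT
Frame +1: AAT CTG GCC CAA TGC TGT ATC GGT AAC CAG CAC GAT GTA ATT TGG CCG — no ATG→stop ORF.
Frame +2: ATC TGG CCC AAT GCT GTA TCG GTA ACC AGC ACG ATG TAA TTT GGC CGA — ATG at 35, stop TAA at 38 → 6 nt.
Frame +3: TCT GGC CCA ATG CTG TAT CGG TAA CCA GCA CGA TGT AAT TTG GCC — ATG at 12, stop TAA at 24 → 15 nt.
Frame -1: TCG GCC AAA TTA CAT CGT GCT GGT TAC CGA TAC AGC ATT GGG CCA GAT — no ATG→stop ORF.
Frame -2: CGG CCA AAT TAC ATC GTG CTG GTT ACC GAT ACA GCA TTG GGC CAG ATT — no ATG→stop ORF.
Frame -3: GGC CAA ATT ACA TCG TGC TGG TTA CCG ATA CAG CAT TGG GCC AGA — no ATG→stop ORF.
Longest: frame +3, positions 12–26, 15 nt = 5 codons = 4 aa. → 5 codons.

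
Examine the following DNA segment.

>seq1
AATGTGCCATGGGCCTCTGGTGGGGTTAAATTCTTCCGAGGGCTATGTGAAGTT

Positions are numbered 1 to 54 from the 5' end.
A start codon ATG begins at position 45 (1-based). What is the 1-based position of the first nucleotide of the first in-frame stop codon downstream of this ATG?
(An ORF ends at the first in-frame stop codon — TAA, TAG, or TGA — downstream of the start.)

48

Codons from position 45: ATG (45–47), TGA (48–50).
TGA is a stop codon; it begins at position 48.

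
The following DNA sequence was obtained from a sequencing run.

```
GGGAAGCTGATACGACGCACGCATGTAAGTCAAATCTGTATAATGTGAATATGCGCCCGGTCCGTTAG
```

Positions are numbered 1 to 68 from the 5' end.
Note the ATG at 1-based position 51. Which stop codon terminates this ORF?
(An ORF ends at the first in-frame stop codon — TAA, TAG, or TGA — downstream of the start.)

TAG

Codons from position 51: ATG (51–53), CGC (54–56), CCG (57–59), GTC (60–62), CGT (63–65), TAG (66–68).
The first in-frame stop codon is TAG.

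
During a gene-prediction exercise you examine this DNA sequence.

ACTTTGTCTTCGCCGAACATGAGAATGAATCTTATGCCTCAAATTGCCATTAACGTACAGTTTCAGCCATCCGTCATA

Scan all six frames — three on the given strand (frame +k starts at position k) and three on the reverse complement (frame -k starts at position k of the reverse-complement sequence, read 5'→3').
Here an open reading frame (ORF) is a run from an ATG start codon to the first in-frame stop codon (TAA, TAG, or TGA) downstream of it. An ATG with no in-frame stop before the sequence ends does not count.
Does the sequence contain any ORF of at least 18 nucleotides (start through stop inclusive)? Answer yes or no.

yes

Reverse complement (5'→3'): TATGACGGATGGCTGAAACTGTACGTTAATGGCAATTTGAGGCATAAGATTCATTCTCATGTTCGGCGAAGACAAAGT
Frame +1: ACT TTG TCT TCG CCG AAC ATG AGA ATG AAT CTT ATG CCT CAA ATT GCC ATT AAC GTA CAG TTT CAG CCA TCC GTC ATA — no ATG→stop ORF.
Frame +2: CTT TGT CTT CGC CGA ACA TGA GAA TGA ATC TTA TGC CTC AAA TTG CCA TTA ACG TAC AGT TTC AGC CAT CCG TCA — no ATG→stop ORF.
Frame +3: TTT GTC TTC GCC GAA CAT GAG AAT GAA TCT TAT GCC TCA AAT TGC CAT TAA CGT ACA GTT TCA GCC ATC CGT CAT — no ATG→stop ORF.
Frame -1: TAT GAC GGA TGG CTG AAA CTG TAC GTT AAT GGC AAT TTG AGG CAT AAG ATT CAT TCT CAT GTT CGG CGA AGA CAA AGT — no ATG→stop ORF.
Frame -2: ATG ACG GAT GGC TGA AAC TGT ACG TTA ATG GCA ATT TGA GGC ATA AGA TTC ATT CTC ATG TTC GGC GAA GAC AAA — ATG at 2, stop TGA at 14 → 15 nt; ATG at 29, stop TGA at 38 → 12 nt.
Frame -3: TGA CGG ATG GCT GAA ACT GTA CGT TAA TGG CAA TTT GAG GCA TAA GAT TCA TTC TCA TGT TCG GCG AAG ACA AAG — ATG at 9, stop TAA at 27 → 21 nt.
Frame -3 has an ORF of 21 nucleotides (positions 9–29) ≥ 18, so yes.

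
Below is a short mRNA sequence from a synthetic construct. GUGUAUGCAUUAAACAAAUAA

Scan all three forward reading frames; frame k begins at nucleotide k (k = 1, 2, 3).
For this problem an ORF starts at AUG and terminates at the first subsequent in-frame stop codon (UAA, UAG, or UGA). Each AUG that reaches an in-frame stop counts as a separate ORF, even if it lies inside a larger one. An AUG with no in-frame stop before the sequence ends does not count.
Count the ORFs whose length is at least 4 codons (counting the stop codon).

0

Frame 1: GUG UAU GCA UUA AAC AAA UAA — no AUG→stop ORF.
Frame 2: UGU AUG CAU UAA ACA AAU — AUG at 5, stop UAA at 11 → 9 nt.
Frame 3: GUA UGC AUU AAA CAA AUA — no AUG→stop ORF.
No ORF reaches 4 codons. Count = 0.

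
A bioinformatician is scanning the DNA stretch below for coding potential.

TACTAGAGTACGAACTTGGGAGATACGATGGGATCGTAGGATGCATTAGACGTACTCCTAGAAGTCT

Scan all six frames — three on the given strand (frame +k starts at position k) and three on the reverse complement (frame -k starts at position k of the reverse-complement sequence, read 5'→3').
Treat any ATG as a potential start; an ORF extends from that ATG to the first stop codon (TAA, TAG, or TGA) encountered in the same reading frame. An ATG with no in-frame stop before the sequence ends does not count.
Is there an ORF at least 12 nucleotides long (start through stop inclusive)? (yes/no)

Reverse complement (5'→3'): AGACTTCTAGGAGTACGTCTAATGCATCCTACGATCCCATCGTATCTCCCAAGTTCGTACTCTAGTA
Frame +1: TAC TAG AGT ACG AAC TTG GGA GAT ACG ATG GGA TCG TAG GAT GCA TTA GAC GTA CTC CTA GAA GTC — ATG at 28, stop TAG at 37 → 12 nt.
Frame +2: ACT AGA GTA CGA ACT TGG GAG ATA CGA TGG GAT CGT AGG ATG CAT TAG ACG TAC TCC TAG AAG TCT — ATG at 41, stop TAG at 47 → 9 nt.
Frame +3: CTA GAG TAC GAA CTT GGG AGA TAC GAT GGG ATC GTA GGA TGC ATT AGA CGT ACT CCT AGA AGT — no ATG→stop ORF.
Frame -1: AGA CTT CTA GGA GTA CGT CTA ATG CAT CCT ACG ATC CCA TCG TAT CTC CCA AGT TCG TAC TCT AGT — no ATG→stop ORF.
Frame -2: GAC TTC TAG GAG TAC GTC TAA TGC ATC CTA CGA TCC CAT CGT ATC TCC CAA GTT CGT ACT CTA GTA — no ATG→stop ORF.
Frame -3: ACT TCT AGG AGT ACG TCT AAT GCA TCC TAC GAT CCC ATC GTA TCT CCC AAG TTC GTA CTC TAG — no ATG→stop ORF.
Frame +1 has an ORF of 12 nucleotides (positions 28–39) ≥ 12, so yes.

yes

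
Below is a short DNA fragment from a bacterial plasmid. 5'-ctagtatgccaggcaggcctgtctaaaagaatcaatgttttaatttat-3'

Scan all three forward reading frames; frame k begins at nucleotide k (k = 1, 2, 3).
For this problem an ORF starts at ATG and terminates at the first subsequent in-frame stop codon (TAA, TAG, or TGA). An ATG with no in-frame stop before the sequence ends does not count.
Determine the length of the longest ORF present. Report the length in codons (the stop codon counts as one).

Frame 1: CTA GTA TGC CAG GCA GGC CTG TCT AAA AGA ATC AAT GTT TTA ATT TAT — no ATG→stop ORF.
Frame 2: TAG TAT GCC AGG CAG GCC TGT CTA AAA GAA TCA ATG TTT TAA TTT — ATG at 35, stop TAA at 41 → 9 nt.
Frame 3: AGT ATG CCA GGC AGG CCT GTC TAA AAG AAT CAA TGT TTT AAT TTA — ATG at 6, stop TAA at 24 → 21 nt.
Longest: frame 3, positions 6–26, 21 nt = 7 codons = 6 aa. → 7 codons.

7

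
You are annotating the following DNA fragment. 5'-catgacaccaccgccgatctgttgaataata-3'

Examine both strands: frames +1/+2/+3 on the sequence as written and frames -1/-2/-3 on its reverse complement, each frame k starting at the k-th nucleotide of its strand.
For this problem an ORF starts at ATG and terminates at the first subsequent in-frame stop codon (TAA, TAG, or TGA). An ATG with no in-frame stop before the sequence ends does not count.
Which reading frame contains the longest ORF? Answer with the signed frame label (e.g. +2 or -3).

+2

Reverse complement (5'→3'): TATTATTCAACAGATCGGCGGTGGTGTCATG
Frame +1: CAT GAC ACC ACC GCC GAT CTG TTG AAT AAT — no ATG→stop ORF.
Frame +2: ATG ACA CCA CCG CCG ATC TGT TGA ATA ATA — ATG at 2, stop TGA at 23 → 24 nt.
Frame +3: TGA CAC CAC CGC CGA TCT GTT GAA TAA — no ATG→stop ORF.
Frame -1: TAT TAT TCA ACA GAT CGG CGG TGG TGT CAT — no ATG→stop ORF.
Frame -2: ATT ATT CAA CAG ATC GGC GGT GGT GTC ATG — no ATG→stop ORF.
Frame -3: TTA TTC AAC AGA TCG GCG GTG GTG TCA — no ATG→stop ORF.
Longest ORF is 24 nt in frame +2 (positions 2–25).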